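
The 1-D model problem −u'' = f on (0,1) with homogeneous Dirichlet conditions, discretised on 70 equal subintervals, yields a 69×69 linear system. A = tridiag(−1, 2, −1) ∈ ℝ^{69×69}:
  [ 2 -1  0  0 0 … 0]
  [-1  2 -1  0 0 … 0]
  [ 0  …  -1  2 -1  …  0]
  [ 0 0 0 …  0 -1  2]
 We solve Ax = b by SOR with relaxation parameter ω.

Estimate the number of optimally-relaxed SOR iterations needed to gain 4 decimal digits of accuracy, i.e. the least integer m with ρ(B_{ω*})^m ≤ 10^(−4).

m = 103

ρ_J = max_k |cos(kπ/70)| = cos(π/70) = 0.9989931
root = sin(π/70) = 0.0448648  (since 1−cos² = sin²).
Then 2/(1+√(1−ρ_J²)) = 2/(1+0.0448648); ω* = 2/1.0448648 = 1.9141232.
ρ(B_{ω*}) = ω*−1 = 0.9141232
For 4 digits: m = 4·ln10 / (−ln 0.9141232) = 9.21034/0.0897899 = 102.577; round up → m = 103.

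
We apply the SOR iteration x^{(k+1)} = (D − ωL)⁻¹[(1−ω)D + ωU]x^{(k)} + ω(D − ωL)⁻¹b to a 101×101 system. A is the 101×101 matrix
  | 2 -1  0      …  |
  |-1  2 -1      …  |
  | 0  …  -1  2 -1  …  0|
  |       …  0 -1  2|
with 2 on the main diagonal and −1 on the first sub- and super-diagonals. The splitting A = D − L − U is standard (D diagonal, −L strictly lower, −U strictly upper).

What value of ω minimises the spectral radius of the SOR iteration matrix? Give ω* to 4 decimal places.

ω* = 1.9402

spectrum of D⁻¹(L+U) = {cos(kπ/102) : 1≤k≤101}; ρ_J = cos(π/102) = 0.9995.
√(1 − cos²(π/102)) = sin(π/102) ≈ 0.03080.
ω* = 2 / (1 + 0.03080) = 2 / 1.03080 ≈ 1.9402.
Hence ρ(B_{ω*}) = 1.9402 − 1 = 0.9402.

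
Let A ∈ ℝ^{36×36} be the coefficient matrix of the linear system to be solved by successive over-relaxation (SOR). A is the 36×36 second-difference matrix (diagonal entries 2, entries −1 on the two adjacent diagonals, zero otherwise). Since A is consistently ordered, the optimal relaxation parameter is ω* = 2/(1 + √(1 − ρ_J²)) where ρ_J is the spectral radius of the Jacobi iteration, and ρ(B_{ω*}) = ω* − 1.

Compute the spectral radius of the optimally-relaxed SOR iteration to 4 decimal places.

ρ_SOR = 0.8436

B_J for the 36×36 system has eigenvalues cos(kπ/37); ρ_J = cos(π/37) = 0.9964.
√(1 − cos²(π/37)) = sin(π/37) ≈ 0.08481.
Then 2/(1+√(1−ρ_J²)) = 2/(1+0.08481); ω* = 2/1.08481 = 1.8436.
At ω = 1.8436 every |λ(B_ω)| = ω−1, so ρ_SOR = 0.8436.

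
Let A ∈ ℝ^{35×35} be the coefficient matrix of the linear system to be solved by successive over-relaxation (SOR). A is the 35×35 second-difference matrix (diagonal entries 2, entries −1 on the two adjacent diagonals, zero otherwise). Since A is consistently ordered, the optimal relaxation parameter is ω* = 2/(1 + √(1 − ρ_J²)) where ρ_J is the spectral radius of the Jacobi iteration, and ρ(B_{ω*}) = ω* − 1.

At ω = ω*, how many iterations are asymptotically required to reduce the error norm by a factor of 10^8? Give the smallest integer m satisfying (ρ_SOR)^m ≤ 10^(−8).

m = 106

[ρ_J] n=35: ρ(B_J) = cos(π/(n+1)) = cos(π/36) = 0.9961947.
√(1 − cos²(π/36)) = sin(π/36) ≈ 0.0871557.
ω* = 2 / (1 + 0.0871557) = 2 / 1.0871557 ≈ 1.8396629.
Hence ρ(B_{ω*}) = 1.8396629 − 1 = 0.8396629.
8·ln10 = 18.4207; −ln(0.8396629) = 0.174755; m = ⌈18.4207/0.174755⌉ = ⌈105.409⌉ = 106.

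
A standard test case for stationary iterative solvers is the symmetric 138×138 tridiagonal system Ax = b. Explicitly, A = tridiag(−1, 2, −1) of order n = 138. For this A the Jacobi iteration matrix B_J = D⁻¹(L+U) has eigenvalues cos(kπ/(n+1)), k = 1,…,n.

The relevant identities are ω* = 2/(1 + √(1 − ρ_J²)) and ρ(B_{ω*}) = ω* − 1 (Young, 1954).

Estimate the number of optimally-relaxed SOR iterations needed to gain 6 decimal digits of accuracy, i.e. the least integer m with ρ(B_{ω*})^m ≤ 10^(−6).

m = 306

½·tridiag(1,0,1) at n=138: λ_k = cos(kπ/139); max |λ| at k=1 ⇒ ρ_J = cos(π/139) ≈ 0.9997446.
1 − cos²(π/139) = sin²(π/139) ⇒ √(1−ρ_J²) = sin(π/139) = 0.0225995.
Then 2/(1+√(1−ρ_J²)) = 2/(1+0.0225995); ω* = 2/1.0225995 = 1.9557999.
and ρ(B_{ω*}) = 1.9557999 − 1 = 0.9557999.
(0.9557999)^m ≤ 10^{−6}  ⇒  m·ln(0.9557999) ≤ −6·ln10  ⇒  m ≥ 305.607  ⇒  m = 306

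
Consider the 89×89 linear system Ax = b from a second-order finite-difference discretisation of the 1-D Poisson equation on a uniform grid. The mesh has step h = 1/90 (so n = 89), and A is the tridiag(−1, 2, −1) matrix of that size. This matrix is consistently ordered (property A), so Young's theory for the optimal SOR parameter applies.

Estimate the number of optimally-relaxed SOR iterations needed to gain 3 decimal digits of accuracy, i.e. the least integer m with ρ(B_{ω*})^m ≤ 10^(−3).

ρ_J = max_k |cos(kπ/90)| = cos(π/90) = 0.9993908
1 − cos²(π/90) = sin²(π/90) ⇒ √(1−ρ_J²) = sin(π/90) = 0.0348995.
ω* = 2/(1+0.0348995) = 1.9325548
ρ_SOR = ω* − 1 = 1.9325548 − 1 = 0.9325548.
m ≥ 3·ln10 / (−ln 0.9325548) = 98.926; smallest integer m = 99.

m = 99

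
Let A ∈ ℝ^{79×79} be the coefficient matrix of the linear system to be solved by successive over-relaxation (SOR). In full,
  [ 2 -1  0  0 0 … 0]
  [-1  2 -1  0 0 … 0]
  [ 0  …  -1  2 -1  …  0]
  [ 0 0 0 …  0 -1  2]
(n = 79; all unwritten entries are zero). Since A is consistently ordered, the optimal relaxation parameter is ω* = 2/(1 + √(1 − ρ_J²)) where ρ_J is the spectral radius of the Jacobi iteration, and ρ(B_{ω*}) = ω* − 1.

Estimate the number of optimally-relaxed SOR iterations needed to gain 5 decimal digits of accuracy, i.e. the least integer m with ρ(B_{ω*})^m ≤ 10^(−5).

[ρ_J] n=79: ρ(B_J) = cos(π/(n+1)) = cos(π/80) = 0.9992290.
1 − cos²(π/80) = sin²(π/80) ⇒ √(1−ρ_J²) = sin(π/80) = 0.0392598.
ω* = 2/(1+0.0392598) = 1.9244466
and ρ(B_{ω*}) = 1.9244466 − 1 = 0.9244466.
Need (0.9244466)^m ≤ 10^(−5): m ≥ 5·ln10/|ln 0.9244466| = 11.5129/0.07856 = 146.549 ⇒ m = 147.

m = 147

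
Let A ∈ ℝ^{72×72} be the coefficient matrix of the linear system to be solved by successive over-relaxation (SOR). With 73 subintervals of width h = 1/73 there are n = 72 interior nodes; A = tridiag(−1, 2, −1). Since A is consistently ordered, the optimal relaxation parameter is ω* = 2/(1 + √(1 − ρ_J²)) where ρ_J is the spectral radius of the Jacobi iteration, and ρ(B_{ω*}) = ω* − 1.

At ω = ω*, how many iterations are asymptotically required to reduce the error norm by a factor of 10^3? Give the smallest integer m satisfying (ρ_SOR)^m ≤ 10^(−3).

spectrum of D⁻¹(L+U) = {cos(kπ/73) : 1≤k≤72}; ρ_J = cos(π/73) = 0.9990741.
√(1−ρ_J²) = |sin(π/73)| = 0.0430222
Then 2/(1+√(1−ρ_J²)) = 2/(1+0.0430222); ω* = 2/1.0430222 = 1.9175047.
At ω = 1.9175047 every |λ(B_ω)| = ω−1, so ρ_SOR = 0.9175047.
m ≥ 3·ln10 / (−ln 0.9175047) = 80.232; smallest integer m = 81.

m = 81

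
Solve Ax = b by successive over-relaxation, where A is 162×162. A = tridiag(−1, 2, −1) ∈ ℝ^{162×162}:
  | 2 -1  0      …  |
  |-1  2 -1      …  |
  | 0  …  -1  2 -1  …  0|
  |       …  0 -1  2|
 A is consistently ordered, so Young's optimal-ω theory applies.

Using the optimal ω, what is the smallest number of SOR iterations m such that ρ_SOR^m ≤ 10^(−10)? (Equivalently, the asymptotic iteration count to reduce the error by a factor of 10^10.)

m = 598

With n=162, ρ(Jacobi) = cos(π/163) = 0.9998143.
1 − cos²(π/163) = sin²(π/163) ⇒ √(1−ρ_J²) = sin(π/163) = 0.0192724.
So ω* = 2/1.0192724 = 1.9621840 (Young).
and ρ(B_{ω*}) = 1.9621840 − 1 = 0.9621840.
m ≥ 10·ln10 / (−ln 0.9621840) = 597.306; smallest integer m = 598.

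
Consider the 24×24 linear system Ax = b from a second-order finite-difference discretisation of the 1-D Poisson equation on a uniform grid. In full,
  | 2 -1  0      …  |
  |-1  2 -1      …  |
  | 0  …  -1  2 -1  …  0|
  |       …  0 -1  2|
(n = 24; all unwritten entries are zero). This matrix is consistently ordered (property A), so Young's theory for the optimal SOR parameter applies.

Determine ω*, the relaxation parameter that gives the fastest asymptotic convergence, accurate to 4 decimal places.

ω* = 1.7773

spectrum of D⁻¹(L+U) = {cos(kπ/25) : 1≤k≤24}; ρ_J = cos(π/25) = 0.9921.
1 − cos²(π/25) = sin²(π/25) ⇒ √(1−ρ_J²) = sin(π/25) = 0.12533.
ω* = 2/(1+0.12533) = 1.7773
ρ(B_{ω*}) = ω*−1 = 0.7773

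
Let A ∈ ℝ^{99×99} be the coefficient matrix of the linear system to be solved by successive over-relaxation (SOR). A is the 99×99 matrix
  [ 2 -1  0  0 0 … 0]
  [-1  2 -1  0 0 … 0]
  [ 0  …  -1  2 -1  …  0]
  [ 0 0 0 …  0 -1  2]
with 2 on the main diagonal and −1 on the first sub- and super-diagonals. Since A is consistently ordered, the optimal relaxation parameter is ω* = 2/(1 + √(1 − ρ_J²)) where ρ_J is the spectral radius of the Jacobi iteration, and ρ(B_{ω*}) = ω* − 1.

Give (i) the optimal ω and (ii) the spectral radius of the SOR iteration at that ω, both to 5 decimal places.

spectrum of D⁻¹(L+U) = {cos(kπ/100) : 1≤k≤99}; ρ_J = cos(π/100) = 0.99951.
root = sin(π/100) = 0.031411  (since 1−cos² = sin²).
ω* = 2/(1+0.031411) = 1.93909
At ω = 1.93909 every |λ(B_ω)| = ω−1, so ρ_SOR = 0.93909.

ω* = 1.93909, ρ_SOR = 0.93909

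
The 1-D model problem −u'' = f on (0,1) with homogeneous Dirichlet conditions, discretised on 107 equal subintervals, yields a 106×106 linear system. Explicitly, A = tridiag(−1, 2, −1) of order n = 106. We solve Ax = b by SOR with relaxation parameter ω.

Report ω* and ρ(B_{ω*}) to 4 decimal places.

ω* = 1.9430, ρ_SOR = 0.9430

½·tridiag(1,0,1) at n=106: λ_k = cos(kπ/107); max |λ| at k=1 ⇒ ρ_J = cos(π/107) ≈ 0.9996.
√(1−ρ_J²) simplifies to sin(π/107) = 0.02936.
[ω*] 2 ÷ (1 + 0.02936) = 2 ÷ 1.02936 = 1.9430.
ρ(B_{ω*}) = ω*−1 = 0.9430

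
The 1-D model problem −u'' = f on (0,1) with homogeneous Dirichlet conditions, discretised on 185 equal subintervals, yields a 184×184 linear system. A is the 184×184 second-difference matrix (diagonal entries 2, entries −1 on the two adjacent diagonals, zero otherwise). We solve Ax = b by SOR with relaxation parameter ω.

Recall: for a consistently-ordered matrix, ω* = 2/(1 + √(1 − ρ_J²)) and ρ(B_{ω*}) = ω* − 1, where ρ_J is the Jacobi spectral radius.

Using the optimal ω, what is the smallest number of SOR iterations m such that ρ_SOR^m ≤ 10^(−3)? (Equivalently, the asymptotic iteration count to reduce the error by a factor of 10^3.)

spectrum of D⁻¹(L+U) = {cos(kπ/185) : 1≤k≤184}; ρ_J = cos(π/185) = 0.9998558.
root = sin(π/185) = 0.0169808  (since 1−cos² = sin²).
ω* = 2/(1 + 0.0169808) = 2/1.0169808 = 1.9666055.
ρ_SOR = ω* − 1 ≈ 0.9666055.
ρ_SOR^m ≤ 10^(−3) ⇔ m ≥ 3·ln10/(−ln 0.9666055) = 6.90776/0.0339648 = 203.380; m = ⌈203.380⌉ = 204.

m = 204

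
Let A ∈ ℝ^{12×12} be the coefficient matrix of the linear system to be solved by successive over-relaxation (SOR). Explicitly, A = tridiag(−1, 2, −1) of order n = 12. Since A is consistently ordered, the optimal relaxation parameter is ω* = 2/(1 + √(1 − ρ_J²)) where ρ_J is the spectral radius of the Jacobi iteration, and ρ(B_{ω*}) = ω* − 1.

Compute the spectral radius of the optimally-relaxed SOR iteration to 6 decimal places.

ρ_J = max_k |cos(kπ/13)| = cos(π/13) = 0.970942
√(1 − cos²(π/13)) = sin(π/13) ≈ 0.2393157.
Then 2/(1+√(1−ρ_J²)) = 2/(1+0.2393157); ω* = 2/1.2393157 = 1.613794.
ρ_SOR = ω* − 1 ≈ 0.613794.

ρ_SOR = 0.613794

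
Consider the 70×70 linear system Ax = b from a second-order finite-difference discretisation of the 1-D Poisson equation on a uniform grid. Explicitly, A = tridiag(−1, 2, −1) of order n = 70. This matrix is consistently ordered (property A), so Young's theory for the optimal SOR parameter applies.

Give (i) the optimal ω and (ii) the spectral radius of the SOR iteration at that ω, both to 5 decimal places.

ω* = 1.91528, ρ_SOR = 0.91528

[ρ_J] n=70: ρ(B_J) = cos(π/(n+1)) = cos(π/71) = 0.99902.
1 − cos²(π/71) = sin²(π/71) ⇒ √(1−ρ_J²) = sin(π/71) = 0.044233.
ω* = 2/(1+0.044233) = 1.91528
and ρ(B_{ω*}) = 1.91528 − 1 = 0.91528.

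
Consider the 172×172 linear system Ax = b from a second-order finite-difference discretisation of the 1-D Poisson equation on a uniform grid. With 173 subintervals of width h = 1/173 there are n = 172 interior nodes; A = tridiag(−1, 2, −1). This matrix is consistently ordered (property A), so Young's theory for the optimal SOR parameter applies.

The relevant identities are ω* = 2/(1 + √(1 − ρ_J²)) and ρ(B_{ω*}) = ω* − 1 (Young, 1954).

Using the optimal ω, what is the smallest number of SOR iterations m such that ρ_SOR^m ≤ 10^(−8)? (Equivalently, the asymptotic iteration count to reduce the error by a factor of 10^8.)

spectrum of D⁻¹(L+U) = {cos(kπ/173) : 1≤k≤172}; ρ_J = cos(π/173) = 0.9998351.
root = sin(π/173) = 0.0181585  (since 1−cos² = sin²).
So ω* = 2/1.0181585 = 1.9643307 (Young).
ρ(B_{ω*}) = ω*−1 = 0.9643307
For 8 digits: m = 8·ln10 / (−ln 0.9643307) = 18.4207/0.036321 = 507.164; round up → m = 508.

m = 508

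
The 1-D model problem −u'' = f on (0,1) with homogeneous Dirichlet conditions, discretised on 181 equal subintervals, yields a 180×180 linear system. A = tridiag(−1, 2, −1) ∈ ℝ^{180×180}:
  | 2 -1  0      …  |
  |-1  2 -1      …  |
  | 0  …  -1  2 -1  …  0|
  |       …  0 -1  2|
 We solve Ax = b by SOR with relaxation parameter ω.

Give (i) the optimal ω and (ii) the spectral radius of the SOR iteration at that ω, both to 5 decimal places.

ω* = 1.96588, ρ_SOR = 0.96588

B_J for the 180×180 system has eigenvalues cos(kπ/181); ρ_J = cos(π/181) = 0.99985.
√(1 − cos²(π/181)) = sin(π/181) ≈ 0.017356.
ω* = 2/(1 + 0.017356) = 2/1.017356 = 1.96588.
ρ_SOR = ω* − 1 ≈ 0.96588.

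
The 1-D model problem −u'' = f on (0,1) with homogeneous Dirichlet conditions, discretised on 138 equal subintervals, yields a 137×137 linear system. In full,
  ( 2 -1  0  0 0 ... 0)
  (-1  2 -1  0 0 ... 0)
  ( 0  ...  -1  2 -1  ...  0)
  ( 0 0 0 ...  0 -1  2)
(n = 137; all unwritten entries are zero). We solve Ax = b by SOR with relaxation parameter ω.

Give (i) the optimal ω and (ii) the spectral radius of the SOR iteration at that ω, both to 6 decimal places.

ω* = 1.955487, ρ_SOR = 0.955487

n=137: λ(B_J) = 1 − λ(A)/2 = cos(kπ/138); k=1 gives ρ_J = 0.999741.
√(1−ρ_J²) = |sin(π/138)| = 0.0227632
ω* = 2 / (1 + 0.0227632) = 2 / 1.0227632 ≈ 1.955487.
[ρ_SOR] ω* − 1 = 0.955487.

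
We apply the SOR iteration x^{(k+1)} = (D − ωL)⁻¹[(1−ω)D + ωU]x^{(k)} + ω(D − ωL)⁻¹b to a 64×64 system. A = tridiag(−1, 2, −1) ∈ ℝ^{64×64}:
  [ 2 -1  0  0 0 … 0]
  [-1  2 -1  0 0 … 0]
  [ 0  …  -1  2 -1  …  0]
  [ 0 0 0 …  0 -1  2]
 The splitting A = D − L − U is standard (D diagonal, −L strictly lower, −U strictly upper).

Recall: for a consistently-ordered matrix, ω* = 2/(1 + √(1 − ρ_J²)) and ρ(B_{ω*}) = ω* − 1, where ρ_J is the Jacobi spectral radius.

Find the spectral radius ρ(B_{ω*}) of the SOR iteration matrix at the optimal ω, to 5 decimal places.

n=64: λ(B_J) = 1 − λ(A)/2 = cos(kπ/65); k=1 gives ρ_J = 0.99883.
√(1−ρ_J²) simplifies to sin(π/65) = 0.048313.
ω* = 2/(1 + 0.048313) = 2/1.048313 = 1.90783.
ρ(B_{ω*}) = ω*−1 = 0.90783

ρ_SOR = 0.90783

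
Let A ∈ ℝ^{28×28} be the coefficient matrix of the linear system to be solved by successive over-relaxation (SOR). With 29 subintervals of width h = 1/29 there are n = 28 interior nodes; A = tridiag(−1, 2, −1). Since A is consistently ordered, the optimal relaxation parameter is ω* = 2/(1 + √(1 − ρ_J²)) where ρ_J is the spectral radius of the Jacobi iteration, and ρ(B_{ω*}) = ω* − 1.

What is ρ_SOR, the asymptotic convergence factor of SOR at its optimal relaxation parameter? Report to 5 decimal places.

B_J for the 28×28 system has eigenvalues cos(kπ/29); ρ_J = cos(π/29) = 0.99414.
√(1 − cos²(π/29)) = sin(π/29) ≈ 0.108119.
So ω* = 2/1.108119 = 1.80486 (Young).
At ω = 1.80486 every |λ(B_ω)| = ω−1, so ρ_SOR = 0.80486.

ρ_SOR = 0.80486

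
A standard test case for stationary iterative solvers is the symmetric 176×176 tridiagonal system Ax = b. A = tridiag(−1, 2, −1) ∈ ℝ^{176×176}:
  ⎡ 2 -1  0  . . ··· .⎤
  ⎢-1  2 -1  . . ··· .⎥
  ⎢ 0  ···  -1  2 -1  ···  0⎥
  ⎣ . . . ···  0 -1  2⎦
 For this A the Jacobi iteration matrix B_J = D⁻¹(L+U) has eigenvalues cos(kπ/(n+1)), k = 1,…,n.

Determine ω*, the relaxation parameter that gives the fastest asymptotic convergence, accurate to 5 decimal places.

n=176: λ(B_J) = 1 − λ(A)/2 = cos(kπ/177); k=1 gives ρ_J = 0.99984.
root = sin(π/177) = 0.017748  (since 1−cos² = sin²).
ω* = 2/(1 + 0.017748) = 2/1.017748 = 1.96512.
and ρ(B_{ω*}) = 1.96512 − 1 = 0.96512.

ω* = 1.96512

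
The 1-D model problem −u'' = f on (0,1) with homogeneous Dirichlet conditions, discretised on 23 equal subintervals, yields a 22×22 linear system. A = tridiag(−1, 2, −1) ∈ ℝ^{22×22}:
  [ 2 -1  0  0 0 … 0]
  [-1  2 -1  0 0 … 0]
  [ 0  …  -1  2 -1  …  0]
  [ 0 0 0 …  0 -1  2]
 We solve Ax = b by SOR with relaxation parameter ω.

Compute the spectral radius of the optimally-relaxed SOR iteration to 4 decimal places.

ρ_SOR = 0.7603

With n=22, ρ(Jacobi) = cos(π/23) = 0.9907.
root = sin(π/23) = 0.13617  (since 1−cos² = sin²).
ω* = 2/(1+0.13617) = 1.7603
At ω = 1.7603 every |λ(B_ω)| = ω−1, so ρ_SOR = 0.7603.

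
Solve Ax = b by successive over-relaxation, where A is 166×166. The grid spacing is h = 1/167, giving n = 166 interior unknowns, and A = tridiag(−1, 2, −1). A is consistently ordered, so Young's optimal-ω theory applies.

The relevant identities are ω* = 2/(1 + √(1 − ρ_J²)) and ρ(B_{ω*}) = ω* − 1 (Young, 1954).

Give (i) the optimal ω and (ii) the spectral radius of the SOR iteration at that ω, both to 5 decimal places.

n=166: λ(B_J) = 1 − λ(A)/2 = cos(kπ/167); k=1 gives ρ_J = 0.99982.
√(1 − cos²(π/167)) = sin(π/167) ≈ 0.018811.
[ω*] 2 ÷ (1 + 0.018811) = 2 ÷ 1.018811 = 1.96307.
and ρ(B_{ω*}) = 1.96307 − 1 = 0.96307.

ω* = 1.96307, ρ_SOR = 0.96307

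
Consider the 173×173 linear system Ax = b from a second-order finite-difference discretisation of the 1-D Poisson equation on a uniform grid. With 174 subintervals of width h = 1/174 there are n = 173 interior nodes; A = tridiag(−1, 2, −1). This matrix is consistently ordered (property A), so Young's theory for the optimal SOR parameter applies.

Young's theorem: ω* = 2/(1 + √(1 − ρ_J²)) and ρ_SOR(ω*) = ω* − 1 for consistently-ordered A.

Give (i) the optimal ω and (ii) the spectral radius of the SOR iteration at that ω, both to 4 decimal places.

B_J for the 173×173 system has eigenvalues cos(kπ/174); ρ_J = cos(π/174) = 0.9998.
√(1 − cos²(π/174)) = sin(π/174) ≈ 0.01805.
Young: ω* = 2/(1+√(1−ρ_J²)) = 2/(1+0.01805) = 2/1.01805 = 1.9645.
ρ_SOR = ω* − 1 ≈ 0.9645.

ω* = 1.9645, ρ_SOR = 0.9645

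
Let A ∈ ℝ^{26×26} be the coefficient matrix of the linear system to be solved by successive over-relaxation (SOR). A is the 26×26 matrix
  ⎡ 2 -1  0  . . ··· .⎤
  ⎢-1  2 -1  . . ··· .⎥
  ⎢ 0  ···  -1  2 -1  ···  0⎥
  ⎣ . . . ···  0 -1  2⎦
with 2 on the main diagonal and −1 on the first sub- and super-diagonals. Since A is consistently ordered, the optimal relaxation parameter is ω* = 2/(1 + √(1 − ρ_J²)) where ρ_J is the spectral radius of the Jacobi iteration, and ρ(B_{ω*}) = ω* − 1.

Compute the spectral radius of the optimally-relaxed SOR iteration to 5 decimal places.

n=26: λ(B_J) = 1 − λ(A)/2 = cos(kπ/27); k=1 gives ρ_J = 0.99324.
√(1−ρ_J²) = |sin(π/27)| = 0.116093
Young: ω* = 2/(1+√(1−ρ_J²)) = 2/(1+0.116093) = 2/1.116093 = 1.79197.
ρ_SOR = ω* − 1 = 1.79197 − 1 = 0.79197.

ρ_SOR = 0.79197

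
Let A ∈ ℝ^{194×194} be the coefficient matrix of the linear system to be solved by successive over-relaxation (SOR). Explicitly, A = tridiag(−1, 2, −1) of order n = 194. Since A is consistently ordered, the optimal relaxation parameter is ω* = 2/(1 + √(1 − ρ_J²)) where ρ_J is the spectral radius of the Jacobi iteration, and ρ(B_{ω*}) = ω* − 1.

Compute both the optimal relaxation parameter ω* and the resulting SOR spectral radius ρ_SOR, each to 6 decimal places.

½·tridiag(1,0,1) at n=194: λ_k = cos(kπ/195); max |λ| at k=1 ⇒ ρ_J = cos(π/195) ≈ 0.999870.
1 − cos²(π/195) = sin²(π/195) ⇒ √(1−ρ_J²) = sin(π/195) = 0.0161100.
ω* = 2/(1+0.0161100) = 1.968291
ρ_SOR = ω* − 1 = 1.968291 − 1 = 0.968291.

ω* = 1.968291, ρ_SOR = 0.968291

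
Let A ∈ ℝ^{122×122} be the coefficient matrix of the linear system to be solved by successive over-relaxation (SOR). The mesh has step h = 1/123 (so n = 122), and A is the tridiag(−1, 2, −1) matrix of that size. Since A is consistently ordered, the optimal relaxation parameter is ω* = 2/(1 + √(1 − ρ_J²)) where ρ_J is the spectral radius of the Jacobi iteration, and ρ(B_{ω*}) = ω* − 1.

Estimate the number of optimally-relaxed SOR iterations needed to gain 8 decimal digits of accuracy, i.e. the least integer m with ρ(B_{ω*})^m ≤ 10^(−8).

½·tridiag(1,0,1) at n=122: λ_k = cos(kπ/123); max |λ| at k=1 ⇒ ρ_J = cos(π/123) ≈ 0.9996738.
√(1−ρ_J²) = |sin(π/123)| = 0.0255386
ω* = 2 / (1 + 0.0255386) = 2 / 1.0255386 ≈ 1.9501948.
ρ(B_{ω*}) = ω*−1 = 0.9501948
Need (0.9501948)^m ≤ 10^(−8): m ≥ 8·ln10/|ln 0.9501948| = 18.4207/0.0510883 = 360.566 ⇒ m = 361.

m = 361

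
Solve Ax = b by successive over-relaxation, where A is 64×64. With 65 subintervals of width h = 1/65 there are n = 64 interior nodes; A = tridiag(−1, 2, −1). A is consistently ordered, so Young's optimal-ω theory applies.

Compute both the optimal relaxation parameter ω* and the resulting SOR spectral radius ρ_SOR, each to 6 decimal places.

ρ_J = max_k |cos(kπ/65)| = cos(π/65) = 0.998832
√(1 − cos²(π/65)) = sin(π/65) ≈ 0.0483134.
ω* = 2/(1 + 0.0483134) = 2/1.0483134 = 1.907826.
and ρ(B_{ω*}) = 1.907826 − 1 = 0.907826.

ω* = 1.907826, ρ_SOR = 0.907826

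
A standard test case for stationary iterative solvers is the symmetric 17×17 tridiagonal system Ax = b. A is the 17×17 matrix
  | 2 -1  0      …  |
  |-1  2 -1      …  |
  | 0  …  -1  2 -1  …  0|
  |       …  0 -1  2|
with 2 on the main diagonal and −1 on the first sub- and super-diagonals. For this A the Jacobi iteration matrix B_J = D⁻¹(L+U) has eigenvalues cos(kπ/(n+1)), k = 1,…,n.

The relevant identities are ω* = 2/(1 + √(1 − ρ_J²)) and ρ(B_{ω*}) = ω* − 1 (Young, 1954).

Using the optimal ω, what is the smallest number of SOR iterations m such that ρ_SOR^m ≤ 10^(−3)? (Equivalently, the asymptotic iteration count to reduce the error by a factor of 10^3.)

m = 20

n=17: λ(B_J) = 1 − λ(A)/2 = cos(kπ/18); k=1 gives ρ_J = 0.9848078.
√(1 − cos²(π/18)) = sin(π/18) ≈ 0.1736482.
So ω* = 2/1.1736482 = 1.7040882 (Young).
ρ_SOR = ω* − 1 = 1.7040882 − 1 = 0.7040882.
(0.7040882)^m ≤ 10^{−3}  ⇒  m·ln(0.7040882) ≤ −3·ln10  ⇒  m ≥ 19.689  ⇒  m = 20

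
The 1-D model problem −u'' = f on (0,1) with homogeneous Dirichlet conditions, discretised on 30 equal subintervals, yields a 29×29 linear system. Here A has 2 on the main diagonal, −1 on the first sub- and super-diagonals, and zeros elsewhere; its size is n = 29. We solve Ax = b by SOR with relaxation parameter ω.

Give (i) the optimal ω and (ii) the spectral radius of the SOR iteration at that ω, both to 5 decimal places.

B_J for the 29×29 system has eigenvalues cos(kπ/30); ρ_J = cos(π/30) = 0.99452.
√(1 − cos²(π/30)) = sin(π/30) ≈ 0.104528.
ω* = 2/(1 + 0.104528) = 2/1.104528 = 1.81073.
ρ(B_{ω*}) = ω*−1 = 0.81073

ω* = 1.81073, ρ_SOR = 0.81073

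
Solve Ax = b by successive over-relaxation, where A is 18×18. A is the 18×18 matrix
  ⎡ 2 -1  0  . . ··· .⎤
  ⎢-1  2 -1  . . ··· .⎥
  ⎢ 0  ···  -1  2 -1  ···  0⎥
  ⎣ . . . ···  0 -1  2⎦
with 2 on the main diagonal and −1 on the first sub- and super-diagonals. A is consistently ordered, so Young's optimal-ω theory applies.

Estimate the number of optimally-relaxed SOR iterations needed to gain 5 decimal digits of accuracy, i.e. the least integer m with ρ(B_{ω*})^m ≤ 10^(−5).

m = 35

B_J for the 18×18 system has eigenvalues cos(kπ/19); ρ_J = cos(π/19) = 0.9863613.
√(1−ρ_J²) simplifies to sin(π/19) = 0.1645946.
[ω*] 2 ÷ (1 + 0.1645946) = 2 ÷ 1.1645946 = 1.7173358.
ρ(B_{ω*}) = ω*−1 = 0.7173358
For 5 digits: m = 5·ln10 / (−ln 0.7173358) = 11.5129/0.332211 = 34.655; round up → m = 35.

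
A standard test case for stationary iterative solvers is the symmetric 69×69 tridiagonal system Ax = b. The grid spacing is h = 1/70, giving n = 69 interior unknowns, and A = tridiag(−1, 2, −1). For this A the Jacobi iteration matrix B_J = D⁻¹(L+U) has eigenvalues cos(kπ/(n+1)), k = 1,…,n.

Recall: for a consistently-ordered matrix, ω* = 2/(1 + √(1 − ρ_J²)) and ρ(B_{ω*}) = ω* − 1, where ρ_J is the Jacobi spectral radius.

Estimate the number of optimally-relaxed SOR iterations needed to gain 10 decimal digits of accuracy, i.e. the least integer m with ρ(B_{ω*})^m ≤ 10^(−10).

m = 257

[ρ_J] n=69: ρ(B_J) = cos(π/(n+1)) = cos(π/70) = 0.9989931.
√(1 − cos²(π/70)) = sin(π/70) ≈ 0.0448648.
So ω* = 2/1.0448648 = 1.9141232 (Young).
Hence ρ(B_{ω*}) = 1.9141232 − 1 = 0.9141232.
(0.9141232)^m ≤ 10^{−10}  ⇒  m·ln(0.9141232) ≤ −10·ln10  ⇒  m ≥ 256.442  ⇒  m = 257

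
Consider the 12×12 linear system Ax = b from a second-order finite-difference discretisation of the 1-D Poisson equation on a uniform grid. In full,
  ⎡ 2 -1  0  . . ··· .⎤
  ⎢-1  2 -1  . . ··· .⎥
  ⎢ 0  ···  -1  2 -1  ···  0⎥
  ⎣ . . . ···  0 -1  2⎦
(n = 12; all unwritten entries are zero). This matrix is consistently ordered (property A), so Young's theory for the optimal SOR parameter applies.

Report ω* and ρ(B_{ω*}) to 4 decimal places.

B_J for the 12×12 system has eigenvalues cos(kπ/13); ρ_J = cos(π/13) = 0.9709.
√(1−ρ_J²) = |sin(π/13)| = 0.23932
[ω*] 2 ÷ (1 + 0.23932) = 2 ÷ 1.23932 = 1.6138.
and ρ(B_{ω*}) = 1.6138 − 1 = 0.6138.

ω* = 1.6138, ρ_SOR = 0.6138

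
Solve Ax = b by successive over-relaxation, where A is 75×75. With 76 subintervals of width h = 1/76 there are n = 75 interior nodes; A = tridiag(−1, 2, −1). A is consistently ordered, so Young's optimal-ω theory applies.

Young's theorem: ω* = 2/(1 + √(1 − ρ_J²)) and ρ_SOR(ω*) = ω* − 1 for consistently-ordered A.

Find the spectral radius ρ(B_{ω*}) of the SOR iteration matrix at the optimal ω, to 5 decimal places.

ρ_SOR = 0.92063

[ρ_J] n=75: ρ(B_J) = cos(π/(n+1)) = cos(π/76) = 0.99915.
√(1−ρ_J²) = |sin(π/76)| = 0.041325
ω* = 2/(1+0.041325) = 1.92063
ρ(B_{ω*}) = ω*−1 = 0.92063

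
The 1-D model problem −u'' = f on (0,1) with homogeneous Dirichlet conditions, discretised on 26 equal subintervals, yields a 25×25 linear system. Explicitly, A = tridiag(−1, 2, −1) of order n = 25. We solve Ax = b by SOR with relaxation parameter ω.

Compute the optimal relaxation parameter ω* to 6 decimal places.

B_J for the 25×25 system has eigenvalues cos(kπ/26); ρ_J = cos(π/26) = 0.992709.
√(1−ρ_J²) simplifies to sin(π/26) = 0.1205367.
So ω* = 2/1.1205367 = 1.784859 (Young).
ρ_SOR = ω* − 1 = 1.784859 − 1 = 0.784859.

ω* = 1.784859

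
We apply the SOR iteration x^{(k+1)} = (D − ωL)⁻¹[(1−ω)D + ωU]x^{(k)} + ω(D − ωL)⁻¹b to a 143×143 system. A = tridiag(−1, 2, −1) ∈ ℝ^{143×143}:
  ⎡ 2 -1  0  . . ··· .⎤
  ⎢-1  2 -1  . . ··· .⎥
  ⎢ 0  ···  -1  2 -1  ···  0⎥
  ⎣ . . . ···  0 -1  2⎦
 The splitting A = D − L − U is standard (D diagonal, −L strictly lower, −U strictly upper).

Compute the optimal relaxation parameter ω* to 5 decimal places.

ω* = 1.95730

n=143: λ(B_J) = 1 − λ(A)/2 = cos(kπ/144); k=1 gives ρ_J = 0.99976.
√(1−ρ_J²) = |sin(π/144)| = 0.021815
Then 2/(1+√(1−ρ_J²)) = 2/(1+0.021815); ω* = 2/1.021815 = 1.95730.
ρ(B_{ω*}) = ω*−1 = 0.95730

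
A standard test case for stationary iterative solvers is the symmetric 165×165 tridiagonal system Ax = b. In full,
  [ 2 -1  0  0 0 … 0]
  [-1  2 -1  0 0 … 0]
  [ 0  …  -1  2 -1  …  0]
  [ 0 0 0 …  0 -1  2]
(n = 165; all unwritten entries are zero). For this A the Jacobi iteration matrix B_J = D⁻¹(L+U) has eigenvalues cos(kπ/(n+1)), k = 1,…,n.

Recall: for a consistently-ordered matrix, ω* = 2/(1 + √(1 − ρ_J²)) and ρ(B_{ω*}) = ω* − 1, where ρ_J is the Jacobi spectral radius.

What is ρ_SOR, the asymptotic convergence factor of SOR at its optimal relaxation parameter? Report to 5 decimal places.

ρ_SOR = 0.96285

ρ_J = max_k |cos(kπ/166)| = cos(π/166) = 0.99982
√(1−ρ_J²) simplifies to sin(π/166) = 0.018924.
Young: ω* = 2/(1+√(1−ρ_J²)) = 2/(1+0.018924) = 2/1.018924 = 1.96285.
[ρ_SOR] ω* − 1 = 0.96285.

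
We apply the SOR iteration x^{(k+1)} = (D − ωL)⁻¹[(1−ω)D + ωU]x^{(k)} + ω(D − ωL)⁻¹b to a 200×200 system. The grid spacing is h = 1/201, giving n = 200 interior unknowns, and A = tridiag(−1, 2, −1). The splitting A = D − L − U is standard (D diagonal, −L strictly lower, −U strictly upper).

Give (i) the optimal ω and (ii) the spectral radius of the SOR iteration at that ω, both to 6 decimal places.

ω* = 1.969223, ρ_SOR = 0.969223

ρ_J = max_k |cos(kπ/201)| = cos(π/201) = 0.999878
√(1−ρ_J²) simplifies to sin(π/201) = 0.0156292.
So ω* = 2/1.0156292 = 1.969223 (Young).
ρ(B_{ω*}) = ω*−1 = 0.969223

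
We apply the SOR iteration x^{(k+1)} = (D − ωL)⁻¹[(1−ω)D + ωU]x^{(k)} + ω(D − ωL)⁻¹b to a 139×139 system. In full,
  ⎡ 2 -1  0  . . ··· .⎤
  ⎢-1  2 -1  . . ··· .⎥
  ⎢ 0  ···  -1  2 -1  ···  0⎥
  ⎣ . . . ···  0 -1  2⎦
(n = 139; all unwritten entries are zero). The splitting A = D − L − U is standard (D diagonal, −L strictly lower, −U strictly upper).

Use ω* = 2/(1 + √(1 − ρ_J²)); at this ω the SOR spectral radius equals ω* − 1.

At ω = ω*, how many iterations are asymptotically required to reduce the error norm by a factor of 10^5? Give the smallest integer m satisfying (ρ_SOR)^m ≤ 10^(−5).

With n=139, ρ(Jacobi) = cos(π/140) = 0.9997482.
√(1−ρ_J²) = |sin(π/140)| = 0.0224381
ω* = 2/(1 + 0.0224381) = 2/1.0224381 = 1.9561086.
ρ_SOR = ω* − 1 ≈ 0.9561086.
For 5 digits: m = 5·ln10 / (−ln 0.9561086) = 11.5129/0.0448838 = 256.505; round up → m = 257.

m = 257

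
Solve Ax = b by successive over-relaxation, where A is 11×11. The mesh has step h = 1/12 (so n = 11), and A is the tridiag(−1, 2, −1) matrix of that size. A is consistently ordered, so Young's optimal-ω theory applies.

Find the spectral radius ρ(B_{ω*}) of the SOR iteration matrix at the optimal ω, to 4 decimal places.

ρ_SOR = 0.5888

½·tridiag(1,0,1) at n=11: λ_k = cos(kπ/12); max |λ| at k=1 ⇒ ρ_J = cos(π/12) ≈ 0.9659.
√(1 − cos²(π/12)) = sin(π/12) ≈ 0.25882.
So ω* = 2/1.25882 = 1.5888 (Young).
and ρ(B_{ω*}) = 1.5888 − 1 = 0.5888.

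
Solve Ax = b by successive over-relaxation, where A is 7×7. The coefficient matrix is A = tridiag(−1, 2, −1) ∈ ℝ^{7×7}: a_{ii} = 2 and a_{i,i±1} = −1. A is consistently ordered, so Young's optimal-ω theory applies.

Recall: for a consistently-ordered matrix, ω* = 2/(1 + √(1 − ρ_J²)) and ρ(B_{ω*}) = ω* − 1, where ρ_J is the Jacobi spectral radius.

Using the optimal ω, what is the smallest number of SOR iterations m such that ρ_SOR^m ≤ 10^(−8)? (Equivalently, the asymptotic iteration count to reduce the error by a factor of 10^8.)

[ρ_J] n=7: ρ(B_J) = cos(π/(n+1)) = cos(π/8) = 0.9238795.
root = sin(π/8) = 0.3826834  (since 1−cos² = sin²).
[ω*] 2 ÷ (1 + 0.3826834) = 2 ÷ 1.3826834 = 1.4464627.
At ω = 1.4464627 every |λ(B_ω)| = ω−1, so ρ_SOR = 0.4464627.
Need (0.4464627)^m ≤ 10^(−8): m ≥ 8·ln10/|ln 0.4464627| = 18.4207/0.806399 = 22.843 ⇒ m = 23.

m = 23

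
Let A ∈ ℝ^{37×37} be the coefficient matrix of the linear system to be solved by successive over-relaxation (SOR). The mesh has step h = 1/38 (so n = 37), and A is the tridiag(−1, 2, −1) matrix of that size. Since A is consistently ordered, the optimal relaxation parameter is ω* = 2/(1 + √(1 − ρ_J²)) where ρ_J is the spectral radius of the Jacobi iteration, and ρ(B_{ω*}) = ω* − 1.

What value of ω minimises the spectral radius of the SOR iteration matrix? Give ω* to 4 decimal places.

[ρ_J] n=37: ρ(B_J) = cos(π/(n+1)) = cos(π/38) = 0.9966.
root = sin(π/38) = 0.08258  (since 1−cos² = sin²).
ω* = 2/(1 + 0.08258) = 2/1.08258 = 1.8474.
ρ_SOR = ω* − 1 = 1.8474 − 1 = 0.8474.

ω* = 1.8474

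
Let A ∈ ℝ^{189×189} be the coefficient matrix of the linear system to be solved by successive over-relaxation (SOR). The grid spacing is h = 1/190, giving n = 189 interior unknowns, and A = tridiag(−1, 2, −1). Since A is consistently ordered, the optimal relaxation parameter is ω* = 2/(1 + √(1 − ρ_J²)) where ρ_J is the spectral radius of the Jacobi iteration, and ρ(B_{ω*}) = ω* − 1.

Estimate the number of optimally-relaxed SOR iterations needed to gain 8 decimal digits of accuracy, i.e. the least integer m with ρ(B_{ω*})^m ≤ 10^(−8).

m = 558

B_J for the 189×189 system has eigenvalues cos(kπ/190); ρ_J = cos(π/190) = 0.9998633.
1 − cos²(π/190) = sin²(π/190) ⇒ √(1−ρ_J²) = sin(π/190) = 0.0165339.
Then 2/(1+√(1−ρ_J²)) = 2/(1+0.0165339); ω* = 2/1.0165339 = 1.9674700.
and ρ(B_{ω*}) = 1.9674700 − 1 = 0.9674700.
m ≥ 8·ln10 / (−ln 0.9674700) = 557.006; smallest integer m = 558.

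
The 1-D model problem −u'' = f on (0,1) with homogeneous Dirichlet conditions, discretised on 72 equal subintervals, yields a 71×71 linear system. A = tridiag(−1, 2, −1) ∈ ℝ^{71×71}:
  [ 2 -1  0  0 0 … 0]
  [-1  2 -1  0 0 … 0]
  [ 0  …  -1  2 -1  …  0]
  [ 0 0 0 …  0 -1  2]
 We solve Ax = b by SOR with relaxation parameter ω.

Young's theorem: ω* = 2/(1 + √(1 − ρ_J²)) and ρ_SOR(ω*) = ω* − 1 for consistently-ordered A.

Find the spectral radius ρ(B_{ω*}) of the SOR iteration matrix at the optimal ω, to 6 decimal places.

[ρ_J] n=71: ρ(B_J) = cos(π/(n+1)) = cos(π/72) = 0.999048.
√(1−ρ_J²) = |sin(π/72)| = 0.0436194
ω* = 2 / (1 + 0.0436194) = 2 / 1.0436194 ≈ 1.916407.
[ρ_SOR] ω* − 1 = 0.916407.

ρ_SOR = 0.916407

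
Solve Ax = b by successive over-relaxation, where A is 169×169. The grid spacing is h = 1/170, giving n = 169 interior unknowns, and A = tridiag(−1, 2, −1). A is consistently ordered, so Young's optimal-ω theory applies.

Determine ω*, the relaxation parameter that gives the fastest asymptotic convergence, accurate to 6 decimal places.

ω* = 1.963713

½·tridiag(1,0,1) at n=169: λ_k = cos(kπ/170); max |λ| at k=1 ⇒ ρ_J = cos(π/170) ≈ 0.999829.
root = sin(π/170) = 0.0184789  (since 1−cos² = sin²).
Then 2/(1+√(1−ρ_J²)) = 2/(1+0.0184789); ω* = 2/1.0184789 = 1.963713.
Hence ρ(B_{ω*}) = 1.963713 − 1 = 0.963713.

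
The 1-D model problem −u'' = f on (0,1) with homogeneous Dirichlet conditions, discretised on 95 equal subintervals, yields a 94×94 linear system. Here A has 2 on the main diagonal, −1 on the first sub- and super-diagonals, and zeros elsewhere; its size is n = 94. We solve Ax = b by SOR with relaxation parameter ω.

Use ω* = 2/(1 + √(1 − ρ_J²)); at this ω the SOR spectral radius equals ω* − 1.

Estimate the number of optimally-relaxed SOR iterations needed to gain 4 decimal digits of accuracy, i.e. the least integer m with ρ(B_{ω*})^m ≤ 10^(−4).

B_J for the 94×94 system has eigenvalues cos(kπ/95); ρ_J = cos(π/95) = 0.9994533.
√(1−ρ_J²) = |sin(π/95)| = 0.0330634
ω* = 2 / (1 + 0.0330634) = 2 / 1.0330634 ≈ 1.9359896.
ρ_SOR = ω* − 1 ≈ 0.9359896.
ρ_SOR^m ≤ 10^(−4) ⇔ m ≥ 4·ln10/(−ln 0.9359896) = 9.21034/0.0661509 = 139.232; m = ⌈139.232⌉ = 140.

m = 140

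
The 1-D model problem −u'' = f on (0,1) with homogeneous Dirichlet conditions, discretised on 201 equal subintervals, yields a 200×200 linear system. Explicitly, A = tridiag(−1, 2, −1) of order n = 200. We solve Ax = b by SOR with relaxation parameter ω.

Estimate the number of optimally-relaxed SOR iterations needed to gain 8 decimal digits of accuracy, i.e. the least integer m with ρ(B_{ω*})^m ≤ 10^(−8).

m = 590

spectrum of D⁻¹(L+U) = {cos(kπ/201) : 1≤k≤200}; ρ_J = cos(π/201) = 0.9998779.
1 − cos²(π/201) = sin²(π/201) ⇒ √(1−ρ_J²) = sin(π/201) = 0.0156292.
Young: ω* = 2/(1+√(1−ρ_J²)) = 2/(1+0.0156292) = 2/1.0156292 = 1.9692226.
ρ_SOR = ω* − 1 ≈ 0.9692226.
8·ln10 = 18.4207; −ln(0.9692226) = 0.031261; m = ⌈18.4207/0.031261⌉ = ⌈589.255⌉ = 590.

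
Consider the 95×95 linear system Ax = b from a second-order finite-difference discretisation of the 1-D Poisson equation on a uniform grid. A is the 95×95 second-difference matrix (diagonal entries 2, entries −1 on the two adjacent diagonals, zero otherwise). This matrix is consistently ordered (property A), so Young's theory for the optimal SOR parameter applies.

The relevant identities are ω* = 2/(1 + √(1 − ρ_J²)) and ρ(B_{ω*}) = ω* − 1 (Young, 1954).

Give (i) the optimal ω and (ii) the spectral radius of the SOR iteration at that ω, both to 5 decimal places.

ω* = 1.93664, ρ_SOR = 0.93664

B_J for the 95×95 system has eigenvalues cos(kπ/96); ρ_J = cos(π/96) = 0.99946.
1 − cos²(π/96) = sin²(π/96) ⇒ √(1−ρ_J²) = sin(π/96) = 0.032719.
Then 2/(1+√(1−ρ_J²)) = 2/(1+0.032719); ω* = 2/1.032719 = 1.93664.
ρ_SOR = ω* − 1 = 1.93664 − 1 = 0.93664.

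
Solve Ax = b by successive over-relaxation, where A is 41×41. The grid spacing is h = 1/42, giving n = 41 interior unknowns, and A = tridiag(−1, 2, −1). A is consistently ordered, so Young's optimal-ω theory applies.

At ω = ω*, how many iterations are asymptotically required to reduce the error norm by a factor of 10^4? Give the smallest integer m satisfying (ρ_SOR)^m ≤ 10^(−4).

m = 62

With n=41, ρ(Jacobi) = cos(π/42) = 0.9972038.
√(1 − cos²(π/42)) = sin(π/42) ≈ 0.0747301.
ω* = 2/(1 + 0.0747301) = 2/1.0747301 = 1.8609323.
ρ_SOR = ω* − 1 = 1.8609323 − 1 = 0.8609323.
For 4 digits: m = 4·ln10 / (−ln 0.8609323) = 9.21034/0.149739 = 61.509; round up → m = 62.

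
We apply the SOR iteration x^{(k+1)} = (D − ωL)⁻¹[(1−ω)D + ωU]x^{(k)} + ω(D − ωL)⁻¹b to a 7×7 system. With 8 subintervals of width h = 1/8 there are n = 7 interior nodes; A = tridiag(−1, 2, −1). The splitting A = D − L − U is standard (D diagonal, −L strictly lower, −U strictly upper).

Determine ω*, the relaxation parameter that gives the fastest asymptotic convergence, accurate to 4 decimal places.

n=7: λ(B_J) = 1 − λ(A)/2 = cos(kπ/8); k=1 gives ρ_J = 0.9239.
√(1 − cos²(π/8)) = sin(π/8) ≈ 0.38268.
ω* = 2/(1+0.38268) = 1.4465
At ω = 1.4465 every |λ(B_ω)| = ω−1, so ρ_SOR = 0.4465.

ω* = 1.4465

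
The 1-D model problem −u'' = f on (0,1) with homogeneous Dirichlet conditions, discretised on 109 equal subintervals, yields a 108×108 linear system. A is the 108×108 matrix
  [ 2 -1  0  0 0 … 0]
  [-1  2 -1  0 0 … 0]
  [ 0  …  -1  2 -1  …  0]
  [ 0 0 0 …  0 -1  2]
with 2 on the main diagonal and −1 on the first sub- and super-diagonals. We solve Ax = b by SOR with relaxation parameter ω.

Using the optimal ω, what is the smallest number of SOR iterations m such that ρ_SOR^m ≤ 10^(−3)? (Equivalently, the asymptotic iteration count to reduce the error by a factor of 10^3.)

m = 120

spectrum of D⁻¹(L+U) = {cos(kπ/109) : 1≤k≤108}; ρ_J = cos(π/109) = 0.9995847.
1 − cos²(π/109) = sin²(π/109) ⇒ √(1−ρ_J²) = sin(π/109) = 0.0288180.
ω* = 2/(1 + 0.0288180) = 2/1.0288180 = 1.9439784.
ρ_SOR = ω* − 1 ≈ 0.9439784.
For 3 digits: m = 3·ln10 / (−ln 0.9439784) = 6.90776/0.057652 = 119.818; round up → m = 120.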